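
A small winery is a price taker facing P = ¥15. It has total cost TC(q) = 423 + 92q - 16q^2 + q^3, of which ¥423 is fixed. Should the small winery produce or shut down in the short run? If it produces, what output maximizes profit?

Shut down

From TC, MC = TC'(q) = 92 - 32q + 3q^2 and AVC = VC/q = 92 - 16q + q^2.
The AVC parabola has its vertex at q = 16/2 = 8, where AVC = 92 - 16·8 + 8^2 = ¥28.
With P < min AVC (¥15 < ¥28), every unit sold adds to the loss.
Shutting down limits the loss to fixed cost, ¥423.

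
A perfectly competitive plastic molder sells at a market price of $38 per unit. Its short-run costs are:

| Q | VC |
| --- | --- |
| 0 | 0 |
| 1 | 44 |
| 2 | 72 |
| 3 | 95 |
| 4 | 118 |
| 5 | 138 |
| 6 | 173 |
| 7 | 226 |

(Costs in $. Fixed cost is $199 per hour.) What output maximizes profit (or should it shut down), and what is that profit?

Profit at each row (π = 38Q − TC): Q=0: -199; Q=1: -205; Q=2: -195; Q=3: -180; Q=4: -165; Q=5: -147; Q=6: -144; Q=7: -159.
Profit is maximized at Q = 6. AVC there is 173/6 = $28.83 ≤ P, so producing beats shutting down (which would give -$199).

Q = 6; profit = -$144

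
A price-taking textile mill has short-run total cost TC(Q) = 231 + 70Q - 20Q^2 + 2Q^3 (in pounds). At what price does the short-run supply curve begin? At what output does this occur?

£20 per unit, at Q = 5

Short-run supply begins at min AVC. From VC = 70Q - 20Q^2 + 2Q^3, AVC = 70 - 20Q + 2Q^2.
dAVC/dQ = -20 + 4Q = 0 gives Q = 5. min AVC = 70 - 20·5 + 2·5^2 = 20.
The firm shuts down for any P below £20.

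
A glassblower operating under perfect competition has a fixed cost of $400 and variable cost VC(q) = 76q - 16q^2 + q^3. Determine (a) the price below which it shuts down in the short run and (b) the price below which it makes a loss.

Shutdown price = $12; break-even price = $56

Shutdown price = min AVC. AVC = 76 - 16q + q^2, with vertex at q = 8 and minimum $12.
ATC = 400/q + 76 - 16q + q^2. Setting dATC/dq = −400/q^2 − 16 + 2q = 0 gives q = 10 (since 2·10^3 − 16·10^2 = 400).
min ATC = 400/10 + 76 − 16·10 + 10^2 = $56. That is the break-even price.
Between these two prices the firm operates at a loss; above $56 it earns a profit.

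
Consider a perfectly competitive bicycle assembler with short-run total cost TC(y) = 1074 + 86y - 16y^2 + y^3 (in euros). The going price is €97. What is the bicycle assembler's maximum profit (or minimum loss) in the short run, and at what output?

AVC = 86 - 16y + y^2 has its minimum €22 at y = 8; price €97 clears that bar, so the firm operates.
MC = 86 - 32y + 3y^2. Setting P = MC and taking the root on the rising branch gives y* = 11.
TR = 97·11 = 1067. TC = 1074 + 341 = 1415. Profit = 1067 − 1415 = -€348.
By producing, the firm covers all variable cost plus €726 of fixed cost; shutting down would lose the full €1074.

Profit = -€348 at y = 11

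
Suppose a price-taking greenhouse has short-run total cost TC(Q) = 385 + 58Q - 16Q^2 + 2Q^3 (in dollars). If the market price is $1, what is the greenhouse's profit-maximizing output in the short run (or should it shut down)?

Strip out fixed cost: VC = 58Q - 16Q^2 + 2Q^3. Then AVC = 58 - 16Q + 2Q^2 and MC = 58 - 32Q + 6Q^2.
AVC is minimized where dAVC/dQ = -16 + 4Q = 0, at Q = 4; min AVC = 58 - 16·4 + 2·4^2 = $26.
With P < min AVC ($1 < $26), every unit sold adds to the loss.
Shutting down limits the loss to fixed cost, $385.

Shut down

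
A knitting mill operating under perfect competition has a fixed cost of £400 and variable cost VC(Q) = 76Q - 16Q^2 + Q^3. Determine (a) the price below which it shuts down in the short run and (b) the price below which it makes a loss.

AVC = 76 - 16Q + Q^2; minimized at Q = 8, giving min AVC = £12. That is the shutdown price.
ATC = 400/Q + 76 - 16Q + Q^2. Setting dATC/dQ = −400/Q^2 − 16 + 2Q = 0 gives Q = 10 (since 2·10^3 − 16·10^2 = 400).
min ATC = 400/10 + 76 − 16·10 + 10^2 = £56. That is the break-even price.
For £12 ≤ P < £56 the firm produces at a loss; below £12 it shuts down.

Shutdown price = £12; break-even price = £56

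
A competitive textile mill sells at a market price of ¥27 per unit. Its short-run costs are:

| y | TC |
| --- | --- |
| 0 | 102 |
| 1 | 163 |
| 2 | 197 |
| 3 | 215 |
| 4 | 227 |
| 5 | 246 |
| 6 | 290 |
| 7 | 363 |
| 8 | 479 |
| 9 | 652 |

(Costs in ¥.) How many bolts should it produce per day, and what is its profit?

y = 0 (shut down); profit = -¥102

Profit at each row (π = 27y − TC): y=0: -102; y=1: -136; y=2: -143; y=3: -134; y=4: -119; y=5: -111; y=6: -128; y=7: -174; y=8: -263; y=9: -409.
Profit is highest at y = 0. Equivalently, the lowest AVC in the table is 144/5 ≈ ¥28.80 at y = 5, and P = ¥27 falls below it — price never covers variable cost, so the firm shuts down and loses only its fixed cost.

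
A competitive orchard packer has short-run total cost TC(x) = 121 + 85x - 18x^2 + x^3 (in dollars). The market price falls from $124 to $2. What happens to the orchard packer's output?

Output falls from 13 to 0 (the firm shuts down)

AVC = 85 - 18x + x^2, minimized at x = 9 where min AVC = $4. MC = 85 - 36x + 3x^2.
At P = $124 ≥ min AVC, set P = MC on the rising branch: x = 13.
At P = $2 < min AVC = $4, price no longer covers variable cost at any output, so the firm shuts down: x = 0.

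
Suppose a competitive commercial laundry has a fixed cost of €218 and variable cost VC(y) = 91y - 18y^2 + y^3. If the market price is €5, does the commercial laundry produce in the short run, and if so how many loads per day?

Shut down

From TC, MC = TC'(y) = 91 - 36y + 3y^2 and AVC = VC/y = 91 - 18y + y^2.
The AVC parabola has its vertex at y = 18/2 = 9, where AVC = 91 - 18·9 + 9^2 = €10.
With P < min AVC (€5 < €10), every unit sold adds to the loss.
The firm minimizes its loss by shutting down and losing only its fixed cost of €218.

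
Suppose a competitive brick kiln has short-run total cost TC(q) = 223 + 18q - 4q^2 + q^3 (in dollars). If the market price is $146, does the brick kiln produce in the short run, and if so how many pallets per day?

Produce at q = 8

From TC, MC = TC'(q) = 18 - 8q + 3q^2 and AVC = VC/q = 18 - 4q + q^2.
AVC is minimized where dAVC/dq = -4 + 2q = 0, at q = 2; min AVC = 18 - 4·2 + 2^2 = $14.
P = $146 exceeds min AVC = $14, so the firm stays open.
Set P = MC: 146 = 18 - 8q + 3q^2 → -128 - 8q + 3q^2 = 0. The roots are q = -16/3 and q = 8; the profit-maximizing output is on the rising part of MC, so q* = 8.
Check: AVC at q = 8 is $50 ≤ P, so revenue covers variable cost.
Profit = P·q − TC = 146·8 − 623 = $545.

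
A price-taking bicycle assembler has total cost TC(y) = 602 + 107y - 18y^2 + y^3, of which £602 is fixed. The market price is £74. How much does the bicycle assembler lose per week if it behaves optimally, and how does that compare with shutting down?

Profit = -£118 at y = 11

AVC = 107 - 18y + y^2 has its minimum £26 at y = 9; price £74 clears that bar, so the firm operates.
With MC = 107 - 36y + 3y^2, P = MC on the upward-sloping part at y* = 11.
TR = 74·11 = 814. TC = 602 + 330 = 932. Profit = 814 − 932 = -£118.
Shutting down would mean losing the fixed cost of £602, so operating at a loss of £118 is better by £484.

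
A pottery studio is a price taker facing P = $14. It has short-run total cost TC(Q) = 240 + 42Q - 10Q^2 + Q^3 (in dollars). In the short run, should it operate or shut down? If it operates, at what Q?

Variable cost is VC = 42Q - 10Q^2 + Q^3, so AVC = VC/Q = 42 - 10Q + Q^2 and MC = dTC/dQ = 42 - 20Q + 3Q^2.
AVC hits its minimum where MC = AVC, at Q = 5, giving min AVC = 42 - 10·5 + 5^2 = $17.
With P < min AVC ($14 < $17), every unit sold adds to the loss.
The firm minimizes its loss by shutting down and losing only its fixed cost of $240.

Shut down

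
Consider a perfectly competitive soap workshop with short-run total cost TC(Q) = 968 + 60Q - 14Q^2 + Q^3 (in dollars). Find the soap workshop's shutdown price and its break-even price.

Shutdown price = $11; break-even price = $115

Shutdown price = min AVC. AVC = 60 - 14Q + Q^2, with vertex at Q = 7 and minimum $11.
ATC = 968/Q + 60 - 14Q + Q^2. Setting dATC/dQ = −968/Q^2 − 14 + 2Q = 0 gives Q = 11 (since 2·11^3 − 14·11^2 = 968).
min ATC = 968/11 + 60 − 14·11 + 11^2 = $115. That is the break-even price.
Between these two prices the firm operates at a loss; above $115 it earns a profit.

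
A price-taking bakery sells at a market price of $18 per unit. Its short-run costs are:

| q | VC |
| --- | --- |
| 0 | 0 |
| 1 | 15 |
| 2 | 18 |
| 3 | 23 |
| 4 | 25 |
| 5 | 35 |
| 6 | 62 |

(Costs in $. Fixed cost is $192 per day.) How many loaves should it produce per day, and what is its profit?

q = 5; profit = -$137

Profit at each row (π = 18q − TC): q=0: -192; q=1: -189; q=2: -174; q=3: -161; q=4: -145; q=5: -137; q=6: -146.
Profit is maximized at q = 5. AVC there is 35/5 = $7 ≤ P, so producing beats shutting down (which would give -$192).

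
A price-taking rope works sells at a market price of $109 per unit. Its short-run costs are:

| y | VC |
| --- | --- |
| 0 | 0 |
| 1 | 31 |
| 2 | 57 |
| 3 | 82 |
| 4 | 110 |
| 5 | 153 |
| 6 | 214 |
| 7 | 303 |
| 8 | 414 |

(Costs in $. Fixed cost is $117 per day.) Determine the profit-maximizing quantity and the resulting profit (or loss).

Profit at each row (π = 109y − TC): y=0: -117; y=1: -39; y=2: 44; y=3: 128; y=4: 209; y=5: 275; y=6: 323; y=7: 343; y=8: 341.
Profit is maximized at y = 7. AVC there is 303/7 = $43.29 ≤ P, so producing beats shutting down (which would give -$117).

y = 7; profit = $343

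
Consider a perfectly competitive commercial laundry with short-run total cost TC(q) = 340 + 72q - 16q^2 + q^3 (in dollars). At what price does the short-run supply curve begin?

$8 per unit

The shutdown price is the minimum of AVC. VC = 72q - 16q^2 + q^3, so AVC = 72 - 16q + q^2.
At the minimum of AVC, MC = AVC. MC = 72 - 32q + 3q^2; setting MC = AVC gives 2q^2 - 16q = 0, so q = 8. min AVC = 8.
For P < $8 the firm produces nothing.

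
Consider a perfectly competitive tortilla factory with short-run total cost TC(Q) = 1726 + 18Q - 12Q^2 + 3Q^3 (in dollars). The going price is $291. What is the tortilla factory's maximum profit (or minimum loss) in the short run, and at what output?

Profit = -$256 at Q = 7

AVC = 18 - 12Q + 3Q^2 has its minimum $6 at Q = 2; price $291 clears that bar, so the firm operates.
With MC = 18 - 24Q + 9Q^2, P = MC on the upward-sloping part at Q* = 7.
TR = 291·7 = 2037. TC = 1726 + 567 = 2293. Profit = 2037 − 2293 = -$256.
That loss of $256 beats the $1726 the firm would lose by shutting down; producing recovers $1470 of fixed cost.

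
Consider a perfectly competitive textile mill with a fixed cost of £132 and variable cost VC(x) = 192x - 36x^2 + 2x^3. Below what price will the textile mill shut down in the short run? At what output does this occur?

£30 per unit, at x = 9

The shutdown price is the minimum of AVC. VC = 192x - 36x^2 + 2x^3, so AVC = 192 - 36x + 2x^2.
At the minimum of AVC, MC = AVC. MC = 192 - 72x + 6x^2; setting MC = AVC gives 4x^2 - 36x = 0, so x = 9. min AVC = 30.
For P < £30 the firm produces nothing.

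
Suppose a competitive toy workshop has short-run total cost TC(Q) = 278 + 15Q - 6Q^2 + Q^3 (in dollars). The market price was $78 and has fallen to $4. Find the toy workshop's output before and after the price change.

AVC = 15 - 6Q + Q^2, minimized at Q = 3 where min AVC = $6. MC = 15 - 12Q + 3Q^2.
With P = $78 above the shutdown price, P = MC gives Q = 7.
At P = $4 < min AVC = $6, price no longer covers variable cost at any output, so the firm shuts down: Q = 0.

Output falls from 7 to 0 (the firm shuts down)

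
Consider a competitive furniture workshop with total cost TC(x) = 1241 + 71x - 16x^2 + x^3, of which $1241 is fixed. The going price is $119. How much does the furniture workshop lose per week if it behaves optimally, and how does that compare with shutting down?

Profit = -$89 at x = 12

AVC = 71 - 16x + x^2 has its minimum $7 at x = 8; price $119 clears that bar, so the firm operates.
MC = 71 - 32x + 3x^2. Setting P = MC and taking the root on the rising branch gives x* = 12.
TR = 119·12 = 1428. TC = 1241 + 276 = 1517. Profit = 1428 − 1517 = -$89.
Shutting down would mean losing the fixed cost of $1241, so operating at a loss of $89 is better by $1152.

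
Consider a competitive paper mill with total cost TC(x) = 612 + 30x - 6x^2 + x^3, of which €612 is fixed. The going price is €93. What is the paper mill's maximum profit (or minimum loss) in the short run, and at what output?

AVC = 30 - 6x + x^2 has its minimum €21 at x = 3; price €93 clears that bar, so the firm operates.
MC = 30 - 12x + 3x^2. Setting P = MC and taking the root on the rising branch gives x* = 7.
TR = 93·7 = 651. TC = 612 + 259 = 871. Profit = 651 − 871 = -€220.
By producing, the firm covers all variable cost plus €392 of fixed cost; shutting down would lose the full €612.

Profit = -€220 at x = 7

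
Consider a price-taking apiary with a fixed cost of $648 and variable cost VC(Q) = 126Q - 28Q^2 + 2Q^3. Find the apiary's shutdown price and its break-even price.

Shutdown price = $28; break-even price = $108

AVC = 126 - 28Q + 2Q^2; minimized at Q = 7, giving min AVC = $28. That is the shutdown price.
ATC = 648/Q + 126 - 28Q + 2Q^2. Setting dATC/dQ = −648/Q^2 − 28 + 4Q = 0 gives Q = 9 (since 4·9^3 − 28·9^2 = 648).
min ATC = 648/9 + 126 − 28·9 + 2·9^2 = $108. That is the break-even price.
For $28 ≤ P < $108 the firm produces at a loss; below $28 it shuts down.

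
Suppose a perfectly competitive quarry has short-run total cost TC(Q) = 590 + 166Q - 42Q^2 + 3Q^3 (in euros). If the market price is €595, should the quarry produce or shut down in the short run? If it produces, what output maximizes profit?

From TC, MC = TC'(Q) = 166 - 84Q + 9Q^2 and AVC = VC/Q = 166 - 42Q + 3Q^2.
AVC hits its minimum where MC = AVC, at Q = 7, giving min AVC = 166 - 42·7 + 3·7^2 = €19.
Because €595 ≥ €19, revenue can cover variable cost; the firm operates.
Set P = MC: 595 = 166 - 84Q + 9Q^2 → -429 - 84Q + 9Q^2 = 0. The roots are Q = -11/3 and Q = 13; the profit-maximizing output is on the rising part of MC, so Q* = 13.
Check: AVC at Q = 13 is €127 ≤ P, so revenue covers variable cost.
Profit = P·Q − TC = 595·13 − 2241 = €5494.

Produce at Q = 13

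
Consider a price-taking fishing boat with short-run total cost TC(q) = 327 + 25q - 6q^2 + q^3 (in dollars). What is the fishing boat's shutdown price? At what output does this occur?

The firm shuts down when price falls below the minimum of average variable cost. AVC = VC/q = 25 - 6q + q^2.
dAVC/dq = -6 + 2q = 0 gives q = 3. min AVC = 25 - 6·3 + 3^2 = 16.
The firm shuts down for any P below $16.

$16 per unit, at q = 3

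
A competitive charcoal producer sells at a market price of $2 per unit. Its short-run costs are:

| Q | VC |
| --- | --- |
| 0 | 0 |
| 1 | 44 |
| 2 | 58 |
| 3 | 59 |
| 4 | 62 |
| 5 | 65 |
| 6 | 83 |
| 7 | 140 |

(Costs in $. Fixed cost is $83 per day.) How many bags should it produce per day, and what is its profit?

Compute π = P·Q − TC at each output: Q=0: -83; Q=1: -125; Q=2: -137; Q=3: -136; Q=4: -137; Q=5: -138; Q=6: -154; Q=7: -209.
Profit is highest at Q = 0. Equivalently, the lowest AVC in the table is 65/5 ≈ $13 at Q = 5, and P = $2 falls below it — price never covers variable cost, so the firm shuts down and loses only its fixed cost.

Q = 0 (shut down); profit = -$83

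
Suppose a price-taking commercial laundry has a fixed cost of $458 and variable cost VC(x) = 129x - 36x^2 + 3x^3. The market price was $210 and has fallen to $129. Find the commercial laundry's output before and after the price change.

MC = 129 - 72x + 9x^2; the shutdown threshold is min AVC = $21 (at x = 6).
At P = $210 ≥ min AVC, set P = MC on the rising branch: x = 9.
At P = $129 ≥ min AVC, set P = MC: x = 8. The firm stays open but cuts output.

Output falls from 9 to 8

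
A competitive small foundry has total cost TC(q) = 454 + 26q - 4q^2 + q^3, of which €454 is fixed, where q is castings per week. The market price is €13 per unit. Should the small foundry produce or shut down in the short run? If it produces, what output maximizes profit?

Strip out fixed cost: VC = 26q - 4q^2 + q^3. Then AVC = 26 - 4q + q^2 and MC = 26 - 8q + 3q^2.
AVC hits its minimum where MC = AVC, at q = 2, giving min AVC = 26 - 4·2 + 2^2 = €22.
Since P = €13 < min AVC = €22, price fails to cover variable cost at any output.
Shutting down limits the loss to fixed cost, €454.

Shut down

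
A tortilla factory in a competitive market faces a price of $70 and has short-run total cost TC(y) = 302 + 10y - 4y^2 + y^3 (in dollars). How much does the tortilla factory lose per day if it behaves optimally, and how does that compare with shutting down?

AVC = 10 - 4y + y^2; min AVC = $6 at y = 2. Since P = $70 ≥ min AVC, the firm produces.
With MC = 10 - 8y + 3y^2, P = MC on the upward-sloping part at y* = 6.
TR = 70·6 = 420. TC = 302 + 132 = 434. Profit = 420 − 434 = -$14.
That loss of $14 beats the $302 the firm would lose by shutting down; producing recovers $288 of fixed cost.

Profit = -$14 at y = 6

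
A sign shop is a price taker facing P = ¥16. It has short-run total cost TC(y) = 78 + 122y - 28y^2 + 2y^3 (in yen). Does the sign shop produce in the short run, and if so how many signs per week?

Shut down

Strip out fixed cost: VC = 122y - 28y^2 + 2y^3. Then AVC = 122 - 28y + 2y^2 and MC = 122 - 56y + 6y^2.
The AVC parabola has its vertex at y = 28/4 = 7, where AVC = 122 - 28·7 + 2·7^2 = ¥24.
P = ¥16 lies below min AVC = ¥24; no output level covers variable cost.
The firm minimizes its loss by shutting down and losing only its fixed cost of ¥78.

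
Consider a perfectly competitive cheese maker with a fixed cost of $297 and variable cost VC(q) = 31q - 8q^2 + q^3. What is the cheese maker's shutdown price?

The firm shuts down when price falls below the minimum of average variable cost. AVC = VC/q = 31 - 8q + q^2.
dAVC/dq = -8 + 2q = 0 gives q = 4. min AVC = 31 - 8·4 + 4^2 = 15.
For P < $15 the firm produces nothing.

$15 per unit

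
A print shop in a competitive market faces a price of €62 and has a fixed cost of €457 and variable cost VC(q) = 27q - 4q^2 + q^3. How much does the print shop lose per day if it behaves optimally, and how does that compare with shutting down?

AVC = 27 - 4q + q^2 has its minimum €23 at q = 2; price €62 clears that bar, so the firm operates.
With MC = 27 - 8q + 3q^2, P = MC on the upward-sloping part at q* = 5.
TR = 62·5 = 310. TC = 457 + 160 = 617. Profit = 310 − 617 = -€307.
That loss of €307 beats the €457 the firm would lose by shutting down; producing recovers €150 of fixed cost.

Profit = -€307 at q = 5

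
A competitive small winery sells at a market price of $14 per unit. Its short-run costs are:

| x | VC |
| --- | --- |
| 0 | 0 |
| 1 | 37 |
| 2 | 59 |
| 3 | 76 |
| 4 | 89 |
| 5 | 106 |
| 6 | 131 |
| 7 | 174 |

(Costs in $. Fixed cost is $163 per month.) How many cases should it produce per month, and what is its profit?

Profit at each row (π = 14x − TC): x=0: -163; x=1: -186; x=2: -194; x=3: -197; x=4: -196; x=5: -199; x=6: -210; x=7: -239.
Profit is highest at x = 0. Equivalently, the lowest AVC in the table is 106/5 ≈ $21.20 at x = 5, and P = $14 falls below it — price never covers variable cost, so the firm shuts down and loses only its fixed cost.

x = 0 (shut down); profit = -$163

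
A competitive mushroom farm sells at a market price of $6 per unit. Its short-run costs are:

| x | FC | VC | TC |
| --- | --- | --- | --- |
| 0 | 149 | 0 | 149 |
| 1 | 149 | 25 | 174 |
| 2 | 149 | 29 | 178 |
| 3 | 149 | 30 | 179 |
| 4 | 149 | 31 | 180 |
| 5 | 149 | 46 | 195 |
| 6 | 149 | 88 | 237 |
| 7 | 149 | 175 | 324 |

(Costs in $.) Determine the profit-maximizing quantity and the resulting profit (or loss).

x = 0 (shut down); profit = -$149

Tabulate TR − TC: x=0: -149; x=1: -168; x=2: -166; x=3: -161; x=4: -156; x=5: -165; x=6: -201; x=7: -282.
Profit is highest at x = 0. Equivalently, the lowest AVC in the table is 31/4 ≈ $7.75 at x = 4, and P = $6 falls below it — price never covers variable cost, so the firm shuts down and loses only its fixed cost.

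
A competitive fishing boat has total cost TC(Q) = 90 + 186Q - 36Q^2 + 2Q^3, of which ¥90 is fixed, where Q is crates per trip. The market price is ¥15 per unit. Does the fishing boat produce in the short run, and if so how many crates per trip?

Strip out fixed cost: VC = 186Q - 36Q^2 + 2Q^3. Then AVC = 186 - 36Q + 2Q^2 and MC = 186 - 72Q + 6Q^2.
AVC hits its minimum where MC = AVC, at Q = 9, giving min AVC = 186 - 36·9 + 2·9^2 = ¥24.
Since P = ¥15 < min AVC = ¥24, price fails to cover variable cost at any output.
Best response: produce nothing and absorb the ¥90 fixed cost.

Shut down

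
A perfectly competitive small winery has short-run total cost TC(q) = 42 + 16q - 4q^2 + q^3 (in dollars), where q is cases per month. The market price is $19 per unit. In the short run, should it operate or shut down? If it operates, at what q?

Strip out fixed cost: VC = 16q - 4q^2 + q^3. Then AVC = 16 - 4q + q^2 and MC = 16 - 8q + 3q^2.
The AVC parabola has its vertex at q = 4/2 = 2, where AVC = 16 - 4·2 + 2^2 = $12.
P = $19 exceeds min AVC = $12, so the firm stays open.
Solving P = MC: -3 - 8q + 3q^2 = 0 ⇒ q = -1/3 or 3. On the upward-sloping branch, q* = 3.
Check: AVC at q = 3 is $13 ≤ P, so revenue covers variable cost.
Profit = P·q − TC = 19·3 − 81 = -$24, a loss, but smaller than the $42 fixed cost the firm would lose by shutting down.

Produce at q = 3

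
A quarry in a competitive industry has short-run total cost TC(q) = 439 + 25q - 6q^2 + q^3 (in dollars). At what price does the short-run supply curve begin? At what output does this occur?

The shutdown price is the minimum of AVC. VC = 25q - 6q^2 + q^3, so AVC = 25 - 6q + q^2.
At the minimum of AVC, MC = AVC. MC = 25 - 12q + 3q^2; setting MC = AVC gives 2q^2 - 6q = 0, so q = 3. min AVC = 16.
So the shutdown price is $16.

$16 per unit, at q = 3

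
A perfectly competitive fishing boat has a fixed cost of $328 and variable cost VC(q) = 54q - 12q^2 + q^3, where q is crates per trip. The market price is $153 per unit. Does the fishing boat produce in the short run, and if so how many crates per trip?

Produce at q = 11

Variable cost is VC = 54q - 12q^2 + q^3, so AVC = VC/q = 54 - 12q + q^2 and MC = dTC/dq = 54 - 24q + 3q^2.
AVC is minimized where dAVC/dq = -12 + 2q = 0, at q = 6; min AVC = 54 - 12·6 + 6^2 = $18.
P = $153 exceeds min AVC = $18, so the firm stays open.
Set P = MC: 153 = 54 - 24q + 3q^2 → -99 - 24q + 3q^2 = 0. The roots are q = -3 and q = 11; the profit-maximizing output is on the rising part of MC, so q* = 11.
Check: AVC at q = 11 is $43 ≤ P, so revenue covers variable cost.
Profit = P·q − TC = 153·11 − 801 = $882.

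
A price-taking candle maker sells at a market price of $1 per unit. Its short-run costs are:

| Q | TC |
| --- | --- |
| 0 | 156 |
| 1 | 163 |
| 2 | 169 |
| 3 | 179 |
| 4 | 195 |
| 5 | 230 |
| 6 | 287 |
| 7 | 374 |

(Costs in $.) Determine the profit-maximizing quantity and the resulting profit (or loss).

Q = 0 (shut down); profit = -$156

Compute π = P·Q − TC at each output: Q=0: -156; Q=1: -162; Q=2: -167; Q=3: -176; Q=4: -191; Q=5: -225; Q=6: -281; Q=7: -367.
Profit is highest at Q = 0. Equivalently, the lowest AVC in the table is 13/2 ≈ $6.50 at Q = 2, and P = $1 falls below it — price never covers variable cost, so the firm shuts down and loses only its fixed cost.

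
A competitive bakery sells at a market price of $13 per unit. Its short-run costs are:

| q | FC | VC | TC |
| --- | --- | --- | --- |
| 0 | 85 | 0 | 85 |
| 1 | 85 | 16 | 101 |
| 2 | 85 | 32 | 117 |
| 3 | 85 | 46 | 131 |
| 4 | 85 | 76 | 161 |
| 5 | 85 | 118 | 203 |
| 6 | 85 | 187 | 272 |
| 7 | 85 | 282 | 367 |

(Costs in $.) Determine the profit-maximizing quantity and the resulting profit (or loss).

q = 0 (shut down); profit = -$85

Tabulate TR − TC: q=0: -85; q=1: -88; q=2: -91; q=3: -92; q=4: -109; q=5: -138; q=6: -194; q=7: -276.
Profit is highest at q = 0. Equivalently, the lowest AVC in the table is 46/3 ≈ $15.33 at q = 3, and P = $13 falls below it — price never covers variable cost, so the firm shuts down and loses only its fixed cost.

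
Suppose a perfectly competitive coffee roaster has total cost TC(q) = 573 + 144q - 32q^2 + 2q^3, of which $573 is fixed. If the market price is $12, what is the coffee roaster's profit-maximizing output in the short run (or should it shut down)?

Shut down

Variable cost is VC = 144q - 32q^2 + 2q^3, so AVC = VC/q = 144 - 32q + 2q^2 and MC = dTC/dq = 144 - 64q + 6q^2.
AVC is minimized where dAVC/dq = -32 + 4q = 0, at q = 8; min AVC = 144 - 32·8 + 2·8^2 = $16.
With P < min AVC ($12 < $16), every unit sold adds to the loss.
Best response: produce nothing and absorb the $573 fixed cost.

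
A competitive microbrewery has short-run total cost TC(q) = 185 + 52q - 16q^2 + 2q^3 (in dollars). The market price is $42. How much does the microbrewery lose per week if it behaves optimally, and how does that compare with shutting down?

AVC = 52 - 16q + 2q^2 has its minimum $20 at q = 4; price $42 clears that bar, so the firm operates.
MC = 52 - 32q + 6q^2. Setting P = MC and taking the root on the rising branch gives q* = 5.
TR = 42·5 = 210. TC = 185 + 110 = 295. Profit = 210 − 295 = -$85.
By producing, the firm covers all variable cost plus $100 of fixed cost; shutting down would lose the full $185.

Profit = -$85 at q = 5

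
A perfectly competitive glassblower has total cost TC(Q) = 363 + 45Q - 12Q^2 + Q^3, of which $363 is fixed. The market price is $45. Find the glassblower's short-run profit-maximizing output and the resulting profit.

Profit = -$107 at Q = 8

AVC = 45 - 12Q + Q^2 has its minimum $9 at Q = 6; price $45 clears that bar, so the firm operates.
MC = 45 - 24Q + 3Q^2. Setting P = MC and taking the root on the rising branch gives Q* = 8.
TR = 45·8 = 360. TC = 363 + 104 = 467. Profit = 360 − 467 = -$107.
Shutting down would mean losing the fixed cost of $363, so operating at a loss of $107 is better by $256.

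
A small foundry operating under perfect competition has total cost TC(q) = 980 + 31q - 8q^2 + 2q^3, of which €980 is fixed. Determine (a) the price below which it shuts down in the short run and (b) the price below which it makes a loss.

Shutdown price = €23; break-even price = €213

AVC = 31 - 8q + 2q^2; minimized at q = 2, giving min AVC = €23. That is the shutdown price.
ATC = 980/q + 31 - 8q + 2q^2. Setting dATC/dq = −980/q^2 − 8 + 4q = 0 gives q = 7 (since 4·7^3 − 8·7^2 = 980).
min ATC = 980/7 + 31 − 8·7 + 2·7^2 = €213. That is the break-even price.
For €23 ≤ P < €213 the firm produces at a loss; below €23 it shuts down.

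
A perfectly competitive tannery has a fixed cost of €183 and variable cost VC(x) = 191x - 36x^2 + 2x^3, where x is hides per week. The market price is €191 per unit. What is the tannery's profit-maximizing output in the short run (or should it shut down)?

Variable cost is VC = 191x - 36x^2 + 2x^3, so AVC = VC/x = 191 - 36x + 2x^2 and MC = dTC/dx = 191 - 72x + 6x^2.
AVC is minimized where dAVC/dx = -36 + 4x = 0, at x = 9; min AVC = 191 - 36·9 + 2·9^2 = €29.
P = €191 exceeds min AVC = €29, so the firm stays open.
P = MC gives -72x + 6x^2 = 0, with roots 0 and 12. Take the larger (rising MC): x* = 12.
Check: AVC at x = 12 is €47 ≤ P, so revenue covers variable cost.
Profit = P·x − TC = 191·12 − 747 = €1545.

Produce at x = 12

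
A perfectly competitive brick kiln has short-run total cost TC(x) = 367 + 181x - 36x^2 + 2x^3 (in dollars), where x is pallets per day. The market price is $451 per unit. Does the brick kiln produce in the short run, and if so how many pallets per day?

Variable cost is VC = 181x - 36x^2 + 2x^3, so AVC = VC/x = 181 - 36x + 2x^2 and MC = dTC/dx = 181 - 72x + 6x^2.
The AVC parabola has its vertex at x = 36/4 = 9, where AVC = 181 - 36·9 + 2·9^2 = $19.
P = $451 exceeds min AVC = $19, so the firm stays open.
Set P = MC: 451 = 181 - 72x + 6x^2 → -270 - 72x + 6x^2 = 0. The roots are x = -3 and x = 15; the profit-maximizing output is on the rising part of MC, so x* = 15.
Check: AVC at x = 15 is $91 ≤ P, so revenue covers variable cost.
Profit = P·x − TC = 451·15 − 1732 = $5033.

Produce at x = 15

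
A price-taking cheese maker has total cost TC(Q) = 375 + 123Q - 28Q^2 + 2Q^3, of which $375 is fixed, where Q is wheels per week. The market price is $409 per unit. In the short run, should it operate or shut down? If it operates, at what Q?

Strip out fixed cost: VC = 123Q - 28Q^2 + 2Q^3. Then AVC = 123 - 28Q + 2Q^2 and MC = 123 - 56Q + 6Q^2.
The AVC parabola has its vertex at Q = 28/4 = 7, where AVC = 123 - 28·7 + 2·7^2 = $25.
Because $409 ≥ $25, revenue can cover variable cost; the firm operates.
P = MC gives -286 - 56Q + 6Q^2 = 0, with roots -11/3 and 13. Take the larger (rising MC): Q* = 13.
Check: AVC at Q = 13 is $97 ≤ P, so revenue covers variable cost.
Profit = P·Q − TC = 409·13 − 1636 = $3681.

Produce at Q = 13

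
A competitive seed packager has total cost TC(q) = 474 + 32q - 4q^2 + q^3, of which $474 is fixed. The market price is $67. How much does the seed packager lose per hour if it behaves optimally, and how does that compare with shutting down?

AVC = 32 - 4q + q^2; min AVC = $28 at q = 2. Since P = $67 ≥ min AVC, the firm produces.
With MC = 32 - 8q + 3q^2, P = MC on the upward-sloping part at q* = 5.
TR = 67·5 = 335. TC = 474 + 185 = 659. Profit = 335 − 659 = -$324.
By producing, the firm covers all variable cost plus $150 of fixed cost; shutting down would lose the full $474.

Profit = -$324 at q = 5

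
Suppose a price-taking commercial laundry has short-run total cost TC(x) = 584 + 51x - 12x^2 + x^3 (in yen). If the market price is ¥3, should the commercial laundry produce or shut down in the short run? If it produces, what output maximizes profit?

From TC, MC = TC'(x) = 51 - 24x + 3x^2 and AVC = VC/x = 51 - 12x + x^2.
The AVC parabola has its vertex at x = 12/2 = 6, where AVC = 51 - 12·6 + 6^2 = ¥15.
P = ¥3 lies below min AVC = ¥15; no output level covers variable cost.
Shutting down limits the loss to fixed cost, ¥584.

Shut down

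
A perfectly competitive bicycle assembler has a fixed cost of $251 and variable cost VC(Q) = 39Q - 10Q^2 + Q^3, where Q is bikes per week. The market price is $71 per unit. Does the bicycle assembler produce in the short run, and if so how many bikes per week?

Produce at Q = 8

Variable cost is VC = 39Q - 10Q^2 + Q^3, so AVC = VC/Q = 39 - 10Q + Q^2 and MC = dTC/dQ = 39 - 20Q + 3Q^2.
AVC is minimized where dAVC/dQ = -10 + 2Q = 0, at Q = 5; min AVC = 39 - 10·5 + 5^2 = $14.
P = $71 exceeds min AVC = $14, so the firm stays open.
Set P = MC: 71 = 39 - 20Q + 3Q^2 → -32 - 20Q + 3Q^2 = 0. The roots are Q = -4/3 and Q = 8; the profit-maximizing output is on the rising part of MC, so Q* = 8.
Check: AVC at Q = 8 is $23 ≤ P, so revenue covers variable cost.
Profit = P·Q − TC = 71·8 − 435 = $133.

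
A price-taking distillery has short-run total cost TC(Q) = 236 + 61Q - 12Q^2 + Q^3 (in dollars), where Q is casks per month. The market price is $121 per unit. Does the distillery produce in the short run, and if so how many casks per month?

Produce at Q = 10

Strip out fixed cost: VC = 61Q - 12Q^2 + Q^3. Then AVC = 61 - 12Q + Q^2 and MC = 61 - 24Q + 3Q^2.
The AVC parabola has its vertex at Q = 12/2 = 6, where AVC = 61 - 12·6 + 6^2 = $25.
P = $121 exceeds min AVC = $25, so the firm stays open.
Set P = MC: 121 = 61 - 24Q + 3Q^2 → -60 - 24Q + 3Q^2 = 0. The roots are Q = -2 and Q = 10; the profit-maximizing output is on the rising part of MC, so Q* = 10.
Check: AVC at Q = 10 is $41 ≤ P, so revenue covers variable cost.
Profit = P·Q − TC = 121·10 − 646 = $564.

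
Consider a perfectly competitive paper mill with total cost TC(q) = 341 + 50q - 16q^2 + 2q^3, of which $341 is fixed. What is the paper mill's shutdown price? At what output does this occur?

The firm shuts down when price falls below the minimum of average variable cost. AVC = VC/q = 50 - 16q + 2q^2.
dAVC/dq = -16 + 4q = 0 gives q = 4. min AVC = 50 - 16·4 + 2·4^2 = 18.
For P < $18 the firm produces nothing.

$18 per unit, at q = 4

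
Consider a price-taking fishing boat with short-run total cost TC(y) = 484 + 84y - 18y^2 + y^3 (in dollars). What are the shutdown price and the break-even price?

Shutdown price = min AVC. AVC = 84 - 18y + y^2, with vertex at y = 9 and minimum $3.
ATC = 484/y + 84 - 18y + y^2. Setting dATC/dy = −484/y^2 − 18 + 2y = 0 gives y = 11 (since 2·11^3 − 18·11^2 = 484).
min ATC = 484/11 + 84 − 18·11 + 11^2 = $51. That is the break-even price.
For $3 ≤ P < $51 the firm produces at a loss; below $3 it shuts down.

Shutdown price = $3; break-even price = $51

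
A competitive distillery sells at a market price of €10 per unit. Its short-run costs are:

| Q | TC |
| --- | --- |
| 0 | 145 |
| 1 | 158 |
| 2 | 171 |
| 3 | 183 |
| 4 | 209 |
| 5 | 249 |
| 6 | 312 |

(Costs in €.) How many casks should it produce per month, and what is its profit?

Compute π = P·Q − TC at each output: Q=0: -145; Q=1: -148; Q=2: -151; Q=3: -153; Q=4: -169; Q=5: -199; Q=6: -252.
Profit is highest at Q = 0. Equivalently, the lowest AVC in the table is 38/3 ≈ €12.67 at Q = 3, and P = €10 falls below it — price never covers variable cost, so the firm shuts down and loses only its fixed cost.

Q = 0 (shut down); profit = -€145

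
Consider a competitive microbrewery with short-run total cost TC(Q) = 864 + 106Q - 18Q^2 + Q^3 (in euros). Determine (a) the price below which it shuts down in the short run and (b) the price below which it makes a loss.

AVC = 106 - 18Q + Q^2; minimized at Q = 9, giving min AVC = €25. That is the shutdown price.
ATC = 864/Q + 106 - 18Q + Q^2. Setting dATC/dQ = −864/Q^2 − 18 + 2Q = 0 gives Q = 12 (since 2·12^3 − 18·12^2 = 864).
min ATC = 864/12 + 106 − 18·12 + 12^2 = €106. That is the break-even price.
For €25 ≤ P < €106 the firm produces at a loss; below €25 it shuts down.

Shutdown price = €25; break-even price = €106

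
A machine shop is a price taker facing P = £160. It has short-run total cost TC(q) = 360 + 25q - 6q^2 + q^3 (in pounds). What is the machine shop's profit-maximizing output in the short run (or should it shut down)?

Produce at q = 9

Strip out fixed cost: VC = 25q - 6q^2 + q^3. Then AVC = 25 - 6q + q^2 and MC = 25 - 12q + 3q^2.
AVC hits its minimum where MC = AVC, at q = 3, giving min AVC = 25 - 6·3 + 3^2 = £16.
Because £160 ≥ £16, revenue can cover variable cost; the firm operates.
P = MC gives -135 - 12q + 3q^2 = 0, with roots -5 and 9. Take the larger (rising MC): q* = 9.
Check: AVC at q = 9 is £52 ≤ P, so revenue covers variable cost.
Profit = P·q − TC = 160·9 − 828 = £612.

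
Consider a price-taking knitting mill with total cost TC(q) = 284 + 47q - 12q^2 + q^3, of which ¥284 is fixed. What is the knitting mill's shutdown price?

Short-run supply begins at min AVC. From VC = 47q - 12q^2 + q^3, AVC = 47 - 12q + q^2.
dAVC/dq = -12 + 2q = 0 gives q = 6. min AVC = 47 - 12·6 + 6^2 = 11.
For P < ¥11 the firm produces nothing.

¥11 per unit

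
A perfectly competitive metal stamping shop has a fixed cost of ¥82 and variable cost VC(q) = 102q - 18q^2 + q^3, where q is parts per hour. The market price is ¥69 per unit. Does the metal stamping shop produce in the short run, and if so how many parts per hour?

Strip out fixed cost: VC = 102q - 18q^2 + q^3. Then AVC = 102 - 18q + q^2 and MC = 102 - 36q + 3q^2.
AVC hits its minimum where MC = AVC, at q = 9, giving min AVC = 102 - 18·9 + 9^2 = ¥21.
Since P = ¥69 ≥ min AVC = ¥21, price covers variable cost and the firm should produce.
Solving P = MC: 33 - 36q + 3q^2 = 0 ⇒ q = 1 or 11. On the upward-sloping branch, q* = 11.
Check: AVC at q = 11 is ¥25 ≤ P, so revenue covers variable cost.
Profit = P·q − TC = 69·11 − 357 = ¥402.

Produce at q = 11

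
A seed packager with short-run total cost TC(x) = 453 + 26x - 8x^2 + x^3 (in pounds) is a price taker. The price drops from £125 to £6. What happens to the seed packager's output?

Output falls from 9 to 0 (the firm shuts down)

AVC = 26 - 8x + x^2, minimized at x = 4 where min AVC = £10. MC = 26 - 16x + 3x^2.
At P = £125 ≥ min AVC, set P = MC on the rising branch: x = 9.
At P = £6 < min AVC = £10, price no longer covers variable cost at any output, so the firm shuts down: x = 0.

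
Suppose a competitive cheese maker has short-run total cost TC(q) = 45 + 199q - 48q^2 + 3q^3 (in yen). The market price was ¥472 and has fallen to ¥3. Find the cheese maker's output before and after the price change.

MC = 199 - 96q + 9q^2; the shutdown threshold is min AVC = ¥7 (at q = 8).
At P = ¥472 ≥ min AVC, set P = MC on the rising branch: q = 13.
At P = ¥3 < min AVC = ¥7, price no longer covers variable cost at any output, so the firm shuts down: q = 0.

Output falls from 13 to 0 (the firm shuts down)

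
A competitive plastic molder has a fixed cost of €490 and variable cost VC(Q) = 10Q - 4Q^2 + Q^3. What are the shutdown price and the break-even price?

Shutdown price = €6; break-even price = €101

Shutdown price = min AVC. AVC = 10 - 4Q + Q^2, with vertex at Q = 2 and minimum €6.
ATC = 490/Q + 10 - 4Q + Q^2. Setting dATC/dQ = −490/Q^2 − 4 + 2Q = 0 gives Q = 7 (since 2·7^3 − 4·7^2 = 490).
min ATC = 490/7 + 10 − 4·7 + 7^2 = €101. That is the break-even price.
For €6 ≤ P < €101 the firm produces at a loss; below €6 it shuts down.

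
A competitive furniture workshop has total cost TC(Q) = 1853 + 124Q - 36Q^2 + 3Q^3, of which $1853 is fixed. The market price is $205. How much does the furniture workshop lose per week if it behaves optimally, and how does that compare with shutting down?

Profit = -$395 at Q = 9

AVC = 124 - 36Q + 3Q^2 has its minimum $16 at Q = 6; price $205 clears that bar, so the firm operates.
With MC = 124 - 72Q + 9Q^2, P = MC on the upward-sloping part at Q* = 9.
TR = 205·9 = 1845. TC = 1853 + 387 = 2240. Profit = 1845 − 2240 = -$395.
That loss of $395 beats the $1853 the firm would lose by shutting down; producing recovers $1458 of fixed cost.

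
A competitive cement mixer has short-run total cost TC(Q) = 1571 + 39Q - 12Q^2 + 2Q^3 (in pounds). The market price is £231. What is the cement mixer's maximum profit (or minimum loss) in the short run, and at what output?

Profit = -£291 at Q = 8

AVC = 39 - 12Q + 2Q^2; min AVC = £21 at Q = 3. Since P = £231 ≥ min AVC, the firm produces.
MC = 39 - 24Q + 6Q^2. Setting P = MC and taking the root on the rising branch gives Q* = 8.
TR = 231·8 = 1848. TC = 1571 + 568 = 2139. Profit = 1848 − 2139 = -£291.
By producing, the firm covers all variable cost plus £1280 of fixed cost; shutting down would lose the full £1571.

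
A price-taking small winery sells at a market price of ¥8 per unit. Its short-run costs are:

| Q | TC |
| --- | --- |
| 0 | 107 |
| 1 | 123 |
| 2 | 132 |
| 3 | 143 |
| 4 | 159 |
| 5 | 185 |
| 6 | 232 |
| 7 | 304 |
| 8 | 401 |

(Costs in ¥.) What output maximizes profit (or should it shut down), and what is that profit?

Q = 0 (shut down); profit = -¥107

Profit at each row (π = 8Q − TC): Q=0: -107; Q=1: -115; Q=2: -116; Q=3: -119; Q=4: -127; Q=5: -145; Q=6: -184; Q=7: -248; Q=8: -337.
Profit is highest at Q = 0. Equivalently, the lowest AVC in the table is 36/3 ≈ ¥12 at Q = 3, and P = ¥8 falls below it — price never covers variable cost, so the firm shuts down and loses only its fixed cost.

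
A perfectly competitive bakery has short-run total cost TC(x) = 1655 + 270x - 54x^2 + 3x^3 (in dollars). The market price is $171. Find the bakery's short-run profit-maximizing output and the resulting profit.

Profit = -$203 at x = 11

AVC = 270 - 54x + 3x^2; min AVC = $27 at x = 9. Since P = $171 ≥ min AVC, the firm produces.
MC = 270 - 108x + 9x^2. Setting P = MC and taking the root on the rising branch gives x* = 11.
TR = 171·11 = 1881. TC = 1655 + 429 = 2084. Profit = 1881 − 2084 = -$203.
By producing, the firm covers all variable cost plus $1452 of fixed cost; shutting down would lose the full $1655.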